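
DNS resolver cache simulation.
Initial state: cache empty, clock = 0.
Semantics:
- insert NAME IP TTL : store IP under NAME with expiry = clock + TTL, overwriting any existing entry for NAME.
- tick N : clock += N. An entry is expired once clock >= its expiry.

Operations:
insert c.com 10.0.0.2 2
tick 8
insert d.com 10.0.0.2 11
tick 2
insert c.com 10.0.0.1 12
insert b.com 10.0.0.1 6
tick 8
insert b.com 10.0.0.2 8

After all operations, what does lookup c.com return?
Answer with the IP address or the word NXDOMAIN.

Answer: 10.0.0.1

Derivation:
Op 1: insert c.com -> 10.0.0.2 (expiry=0+2=2). clock=0
Op 2: tick 8 -> clock=8. purged={c.com}
Op 3: insert d.com -> 10.0.0.2 (expiry=8+11=19). clock=8
Op 4: tick 2 -> clock=10.
Op 5: insert c.com -> 10.0.0.1 (expiry=10+12=22). clock=10
Op 6: insert b.com -> 10.0.0.1 (expiry=10+6=16). clock=10
Op 7: tick 8 -> clock=18. purged={b.com}
Op 8: insert b.com -> 10.0.0.2 (expiry=18+8=26). clock=18
lookup c.com: present, ip=10.0.0.1 expiry=22 > clock=18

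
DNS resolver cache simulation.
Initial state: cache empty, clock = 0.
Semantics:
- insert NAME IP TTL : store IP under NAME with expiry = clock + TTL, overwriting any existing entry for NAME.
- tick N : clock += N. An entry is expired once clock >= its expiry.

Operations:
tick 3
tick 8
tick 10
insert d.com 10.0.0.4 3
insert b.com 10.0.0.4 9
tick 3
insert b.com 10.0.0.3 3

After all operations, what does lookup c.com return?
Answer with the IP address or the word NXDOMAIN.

Answer: NXDOMAIN

Derivation:
Op 1: tick 3 -> clock=3.
Op 2: tick 8 -> clock=11.
Op 3: tick 10 -> clock=21.
Op 4: insert d.com -> 10.0.0.4 (expiry=21+3=24). clock=21
Op 5: insert b.com -> 10.0.0.4 (expiry=21+9=30). clock=21
Op 6: tick 3 -> clock=24. purged={d.com}
Op 7: insert b.com -> 10.0.0.3 (expiry=24+3=27). clock=24
lookup c.com: not in cache (expired or never inserted)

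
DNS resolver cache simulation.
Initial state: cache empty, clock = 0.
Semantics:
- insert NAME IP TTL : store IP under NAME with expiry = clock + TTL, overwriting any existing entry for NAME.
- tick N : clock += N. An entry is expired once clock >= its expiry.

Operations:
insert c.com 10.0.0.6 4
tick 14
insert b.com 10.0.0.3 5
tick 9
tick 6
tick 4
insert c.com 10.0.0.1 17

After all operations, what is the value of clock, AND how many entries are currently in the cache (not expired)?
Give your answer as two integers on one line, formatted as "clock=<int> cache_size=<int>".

Op 1: insert c.com -> 10.0.0.6 (expiry=0+4=4). clock=0
Op 2: tick 14 -> clock=14. purged={c.com}
Op 3: insert b.com -> 10.0.0.3 (expiry=14+5=19). clock=14
Op 4: tick 9 -> clock=23. purged={b.com}
Op 5: tick 6 -> clock=29.
Op 6: tick 4 -> clock=33.
Op 7: insert c.com -> 10.0.0.1 (expiry=33+17=50). clock=33
Final clock = 33
Final cache (unexpired): {c.com} -> size=1

Answer: clock=33 cache_size=1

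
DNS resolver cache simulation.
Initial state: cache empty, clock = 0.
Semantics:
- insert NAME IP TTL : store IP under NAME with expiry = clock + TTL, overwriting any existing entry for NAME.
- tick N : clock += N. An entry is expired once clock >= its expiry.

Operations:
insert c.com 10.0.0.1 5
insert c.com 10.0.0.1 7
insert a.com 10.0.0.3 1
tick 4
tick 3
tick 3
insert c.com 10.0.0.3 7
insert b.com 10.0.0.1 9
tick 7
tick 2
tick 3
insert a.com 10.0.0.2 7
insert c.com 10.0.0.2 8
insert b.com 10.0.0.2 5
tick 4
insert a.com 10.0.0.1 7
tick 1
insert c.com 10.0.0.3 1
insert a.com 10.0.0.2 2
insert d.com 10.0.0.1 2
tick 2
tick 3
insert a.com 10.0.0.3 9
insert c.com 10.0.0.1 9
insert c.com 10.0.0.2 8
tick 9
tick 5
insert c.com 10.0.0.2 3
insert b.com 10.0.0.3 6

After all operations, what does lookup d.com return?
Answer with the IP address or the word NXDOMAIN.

Op 1: insert c.com -> 10.0.0.1 (expiry=0+5=5). clock=0
Op 2: insert c.com -> 10.0.0.1 (expiry=0+7=7). clock=0
Op 3: insert a.com -> 10.0.0.3 (expiry=0+1=1). clock=0
Op 4: tick 4 -> clock=4. purged={a.com}
Op 5: tick 3 -> clock=7. purged={c.com}
Op 6: tick 3 -> clock=10.
Op 7: insert c.com -> 10.0.0.3 (expiry=10+7=17). clock=10
Op 8: insert b.com -> 10.0.0.1 (expiry=10+9=19). clock=10
Op 9: tick 7 -> clock=17. purged={c.com}
Op 10: tick 2 -> clock=19. purged={b.com}
Op 11: tick 3 -> clock=22.
Op 12: insert a.com -> 10.0.0.2 (expiry=22+7=29). clock=22
Op 13: insert c.com -> 10.0.0.2 (expiry=22+8=30). clock=22
Op 14: insert b.com -> 10.0.0.2 (expiry=22+5=27). clock=22
Op 15: tick 4 -> clock=26.
Op 16: insert a.com -> 10.0.0.1 (expiry=26+7=33). clock=26
Op 17: tick 1 -> clock=27. purged={b.com}
Op 18: insert c.com -> 10.0.0.3 (expiry=27+1=28). clock=27
Op 19: insert a.com -> 10.0.0.2 (expiry=27+2=29). clock=27
Op 20: insert d.com -> 10.0.0.1 (expiry=27+2=29). clock=27
Op 21: tick 2 -> clock=29. purged={a.com,c.com,d.com}
Op 22: tick 3 -> clock=32.
Op 23: insert a.com -> 10.0.0.3 (expiry=32+9=41). clock=32
Op 24: insert c.com -> 10.0.0.1 (expiry=32+9=41). clock=32
Op 25: insert c.com -> 10.0.0.2 (expiry=32+8=40). clock=32
Op 26: tick 9 -> clock=41. purged={a.com,c.com}
Op 27: tick 5 -> clock=46.
Op 28: insert c.com -> 10.0.0.2 (expiry=46+3=49). clock=46
Op 29: insert b.com -> 10.0.0.3 (expiry=46+6=52). clock=46
lookup d.com: not in cache (expired or never inserted)

Answer: NXDOMAIN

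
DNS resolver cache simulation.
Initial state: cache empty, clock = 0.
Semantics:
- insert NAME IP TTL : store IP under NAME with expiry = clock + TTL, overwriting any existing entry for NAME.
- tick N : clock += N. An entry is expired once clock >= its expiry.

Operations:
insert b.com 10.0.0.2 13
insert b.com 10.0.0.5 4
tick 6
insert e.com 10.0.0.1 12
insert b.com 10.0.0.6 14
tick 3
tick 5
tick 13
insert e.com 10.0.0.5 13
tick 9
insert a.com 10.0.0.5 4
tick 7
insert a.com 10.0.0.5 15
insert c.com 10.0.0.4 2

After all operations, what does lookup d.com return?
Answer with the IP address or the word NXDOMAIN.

Answer: NXDOMAIN

Derivation:
Op 1: insert b.com -> 10.0.0.2 (expiry=0+13=13). clock=0
Op 2: insert b.com -> 10.0.0.5 (expiry=0+4=4). clock=0
Op 3: tick 6 -> clock=6. purged={b.com}
Op 4: insert e.com -> 10.0.0.1 (expiry=6+12=18). clock=6
Op 5: insert b.com -> 10.0.0.6 (expiry=6+14=20). clock=6
Op 6: tick 3 -> clock=9.
Op 7: tick 5 -> clock=14.
Op 8: tick 13 -> clock=27. purged={b.com,e.com}
Op 9: insert e.com -> 10.0.0.5 (expiry=27+13=40). clock=27
Op 10: tick 9 -> clock=36.
Op 11: insert a.com -> 10.0.0.5 (expiry=36+4=40). clock=36
Op 12: tick 7 -> clock=43. purged={a.com,e.com}
Op 13: insert a.com -> 10.0.0.5 (expiry=43+15=58). clock=43
Op 14: insert c.com -> 10.0.0.4 (expiry=43+2=45). clock=43
lookup d.com: not in cache (expired or never inserted)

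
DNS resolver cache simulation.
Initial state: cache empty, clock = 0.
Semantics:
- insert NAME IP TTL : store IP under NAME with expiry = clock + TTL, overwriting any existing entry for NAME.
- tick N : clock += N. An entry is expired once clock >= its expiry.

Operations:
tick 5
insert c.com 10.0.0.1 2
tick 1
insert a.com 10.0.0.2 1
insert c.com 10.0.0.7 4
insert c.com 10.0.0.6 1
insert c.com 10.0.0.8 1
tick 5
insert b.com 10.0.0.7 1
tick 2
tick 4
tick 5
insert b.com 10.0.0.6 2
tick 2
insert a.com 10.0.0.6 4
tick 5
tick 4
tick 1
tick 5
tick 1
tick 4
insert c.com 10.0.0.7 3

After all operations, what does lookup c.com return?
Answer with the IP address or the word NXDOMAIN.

Op 1: tick 5 -> clock=5.
Op 2: insert c.com -> 10.0.0.1 (expiry=5+2=7). clock=5
Op 3: tick 1 -> clock=6.
Op 4: insert a.com -> 10.0.0.2 (expiry=6+1=7). clock=6
Op 5: insert c.com -> 10.0.0.7 (expiry=6+4=10). clock=6
Op 6: insert c.com -> 10.0.0.6 (expiry=6+1=7). clock=6
Op 7: insert c.com -> 10.0.0.8 (expiry=6+1=7). clock=6
Op 8: tick 5 -> clock=11. purged={a.com,c.com}
Op 9: insert b.com -> 10.0.0.7 (expiry=11+1=12). clock=11
Op 10: tick 2 -> clock=13. purged={b.com}
Op 11: tick 4 -> clock=17.
Op 12: tick 5 -> clock=22.
Op 13: insert b.com -> 10.0.0.6 (expiry=22+2=24). clock=22
Op 14: tick 2 -> clock=24. purged={b.com}
Op 15: insert a.com -> 10.0.0.6 (expiry=24+4=28). clock=24
Op 16: tick 5 -> clock=29. purged={a.com}
Op 17: tick 4 -> clock=33.
Op 18: tick 1 -> clock=34.
Op 19: tick 5 -> clock=39.
Op 20: tick 1 -> clock=40.
Op 21: tick 4 -> clock=44.
Op 22: insert c.com -> 10.0.0.7 (expiry=44+3=47). clock=44
lookup c.com: present, ip=10.0.0.7 expiry=47 > clock=44

Answer: 10.0.0.7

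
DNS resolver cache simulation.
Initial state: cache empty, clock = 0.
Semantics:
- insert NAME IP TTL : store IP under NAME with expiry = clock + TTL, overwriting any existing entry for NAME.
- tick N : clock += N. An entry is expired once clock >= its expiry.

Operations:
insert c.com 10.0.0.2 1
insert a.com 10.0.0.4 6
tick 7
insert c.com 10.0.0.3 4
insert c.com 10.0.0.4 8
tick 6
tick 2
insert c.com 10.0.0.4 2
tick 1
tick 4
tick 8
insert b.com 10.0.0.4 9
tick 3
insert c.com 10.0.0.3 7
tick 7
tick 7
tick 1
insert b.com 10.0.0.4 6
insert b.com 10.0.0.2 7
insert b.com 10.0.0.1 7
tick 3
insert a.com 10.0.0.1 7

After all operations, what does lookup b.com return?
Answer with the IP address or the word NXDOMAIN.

Op 1: insert c.com -> 10.0.0.2 (expiry=0+1=1). clock=0
Op 2: insert a.com -> 10.0.0.4 (expiry=0+6=6). clock=0
Op 3: tick 7 -> clock=7. purged={a.com,c.com}
Op 4: insert c.com -> 10.0.0.3 (expiry=7+4=11). clock=7
Op 5: insert c.com -> 10.0.0.4 (expiry=7+8=15). clock=7
Op 6: tick 6 -> clock=13.
Op 7: tick 2 -> clock=15. purged={c.com}
Op 8: insert c.com -> 10.0.0.4 (expiry=15+2=17). clock=15
Op 9: tick 1 -> clock=16.
Op 10: tick 4 -> clock=20. purged={c.com}
Op 11: tick 8 -> clock=28.
Op 12: insert b.com -> 10.0.0.4 (expiry=28+9=37). clock=28
Op 13: tick 3 -> clock=31.
Op 14: insert c.com -> 10.0.0.3 (expiry=31+7=38). clock=31
Op 15: tick 7 -> clock=38. purged={b.com,c.com}
Op 16: tick 7 -> clock=45.
Op 17: tick 1 -> clock=46.
Op 18: insert b.com -> 10.0.0.4 (expiry=46+6=52). clock=46
Op 19: insert b.com -> 10.0.0.2 (expiry=46+7=53). clock=46
Op 20: insert b.com -> 10.0.0.1 (expiry=46+7=53). clock=46
Op 21: tick 3 -> clock=49.
Op 22: insert a.com -> 10.0.0.1 (expiry=49+7=56). clock=49
lookup b.com: present, ip=10.0.0.1 expiry=53 > clock=49

Answer: 10.0.0.1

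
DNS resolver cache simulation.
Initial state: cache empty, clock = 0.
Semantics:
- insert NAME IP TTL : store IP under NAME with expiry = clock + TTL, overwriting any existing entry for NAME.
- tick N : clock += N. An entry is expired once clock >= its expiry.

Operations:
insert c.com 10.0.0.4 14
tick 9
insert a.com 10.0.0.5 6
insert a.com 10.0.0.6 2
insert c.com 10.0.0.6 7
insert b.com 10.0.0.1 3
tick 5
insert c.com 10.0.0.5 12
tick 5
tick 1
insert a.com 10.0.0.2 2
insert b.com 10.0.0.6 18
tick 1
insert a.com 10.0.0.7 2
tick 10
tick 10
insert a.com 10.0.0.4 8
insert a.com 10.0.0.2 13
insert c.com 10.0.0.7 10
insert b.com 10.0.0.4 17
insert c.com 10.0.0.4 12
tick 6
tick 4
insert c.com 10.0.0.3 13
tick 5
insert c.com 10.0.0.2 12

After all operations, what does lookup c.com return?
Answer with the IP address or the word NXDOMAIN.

Answer: 10.0.0.2

Derivation:
Op 1: insert c.com -> 10.0.0.4 (expiry=0+14=14). clock=0
Op 2: tick 9 -> clock=9.
Op 3: insert a.com -> 10.0.0.5 (expiry=9+6=15). clock=9
Op 4: insert a.com -> 10.0.0.6 (expiry=9+2=11). clock=9
Op 5: insert c.com -> 10.0.0.6 (expiry=9+7=16). clock=9
Op 6: insert b.com -> 10.0.0.1 (expiry=9+3=12). clock=9
Op 7: tick 5 -> clock=14. purged={a.com,b.com}
Op 8: insert c.com -> 10.0.0.5 (expiry=14+12=26). clock=14
Op 9: tick 5 -> clock=19.
Op 10: tick 1 -> clock=20.
Op 11: insert a.com -> 10.0.0.2 (expiry=20+2=22). clock=20
Op 12: insert b.com -> 10.0.0.6 (expiry=20+18=38). clock=20
Op 13: tick 1 -> clock=21.
Op 14: insert a.com -> 10.0.0.7 (expiry=21+2=23). clock=21
Op 15: tick 10 -> clock=31. purged={a.com,c.com}
Op 16: tick 10 -> clock=41. purged={b.com}
Op 17: insert a.com -> 10.0.0.4 (expiry=41+8=49). clock=41
Op 18: insert a.com -> 10.0.0.2 (expiry=41+13=54). clock=41
Op 19: insert c.com -> 10.0.0.7 (expiry=41+10=51). clock=41
Op 20: insert b.com -> 10.0.0.4 (expiry=41+17=58). clock=41
Op 21: insert c.com -> 10.0.0.4 (expiry=41+12=53). clock=41
Op 22: tick 6 -> clock=47.
Op 23: tick 4 -> clock=51.
Op 24: insert c.com -> 10.0.0.3 (expiry=51+13=64). clock=51
Op 25: tick 5 -> clock=56. purged={a.com}
Op 26: insert c.com -> 10.0.0.2 (expiry=56+12=68). clock=56
lookup c.com: present, ip=10.0.0.2 expiry=68 > clock=56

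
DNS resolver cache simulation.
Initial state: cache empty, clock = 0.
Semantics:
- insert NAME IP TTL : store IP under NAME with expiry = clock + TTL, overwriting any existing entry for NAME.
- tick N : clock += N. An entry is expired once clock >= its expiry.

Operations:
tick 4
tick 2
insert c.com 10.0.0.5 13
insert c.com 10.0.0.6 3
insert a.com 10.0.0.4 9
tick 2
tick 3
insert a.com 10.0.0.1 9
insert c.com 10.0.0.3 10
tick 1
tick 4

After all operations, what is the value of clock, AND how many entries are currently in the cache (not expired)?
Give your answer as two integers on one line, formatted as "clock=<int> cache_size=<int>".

Op 1: tick 4 -> clock=4.
Op 2: tick 2 -> clock=6.
Op 3: insert c.com -> 10.0.0.5 (expiry=6+13=19). clock=6
Op 4: insert c.com -> 10.0.0.6 (expiry=6+3=9). clock=6
Op 5: insert a.com -> 10.0.0.4 (expiry=6+9=15). clock=6
Op 6: tick 2 -> clock=8.
Op 7: tick 3 -> clock=11. purged={c.com}
Op 8: insert a.com -> 10.0.0.1 (expiry=11+9=20). clock=11
Op 9: insert c.com -> 10.0.0.3 (expiry=11+10=21). clock=11
Op 10: tick 1 -> clock=12.
Op 11: tick 4 -> clock=16.
Final clock = 16
Final cache (unexpired): {a.com,c.com} -> size=2

Answer: clock=16 cache_size=2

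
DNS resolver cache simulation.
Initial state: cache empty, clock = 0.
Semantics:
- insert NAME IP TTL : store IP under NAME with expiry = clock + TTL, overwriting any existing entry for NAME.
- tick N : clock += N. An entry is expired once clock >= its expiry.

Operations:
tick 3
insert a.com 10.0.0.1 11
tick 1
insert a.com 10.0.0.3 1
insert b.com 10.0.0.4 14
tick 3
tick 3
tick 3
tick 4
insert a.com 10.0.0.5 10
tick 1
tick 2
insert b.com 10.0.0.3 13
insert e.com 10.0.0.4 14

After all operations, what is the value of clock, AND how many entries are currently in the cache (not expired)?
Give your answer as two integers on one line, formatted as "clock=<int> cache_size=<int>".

Answer: clock=20 cache_size=3

Derivation:
Op 1: tick 3 -> clock=3.
Op 2: insert a.com -> 10.0.0.1 (expiry=3+11=14). clock=3
Op 3: tick 1 -> clock=4.
Op 4: insert a.com -> 10.0.0.3 (expiry=4+1=5). clock=4
Op 5: insert b.com -> 10.0.0.4 (expiry=4+14=18). clock=4
Op 6: tick 3 -> clock=7. purged={a.com}
Op 7: tick 3 -> clock=10.
Op 8: tick 3 -> clock=13.
Op 9: tick 4 -> clock=17.
Op 10: insert a.com -> 10.0.0.5 (expiry=17+10=27). clock=17
Op 11: tick 1 -> clock=18. purged={b.com}
Op 12: tick 2 -> clock=20.
Op 13: insert b.com -> 10.0.0.3 (expiry=20+13=33). clock=20
Op 14: insert e.com -> 10.0.0.4 (expiry=20+14=34). clock=20
Final clock = 20
Final cache (unexpired): {a.com,b.com,e.com} -> size=3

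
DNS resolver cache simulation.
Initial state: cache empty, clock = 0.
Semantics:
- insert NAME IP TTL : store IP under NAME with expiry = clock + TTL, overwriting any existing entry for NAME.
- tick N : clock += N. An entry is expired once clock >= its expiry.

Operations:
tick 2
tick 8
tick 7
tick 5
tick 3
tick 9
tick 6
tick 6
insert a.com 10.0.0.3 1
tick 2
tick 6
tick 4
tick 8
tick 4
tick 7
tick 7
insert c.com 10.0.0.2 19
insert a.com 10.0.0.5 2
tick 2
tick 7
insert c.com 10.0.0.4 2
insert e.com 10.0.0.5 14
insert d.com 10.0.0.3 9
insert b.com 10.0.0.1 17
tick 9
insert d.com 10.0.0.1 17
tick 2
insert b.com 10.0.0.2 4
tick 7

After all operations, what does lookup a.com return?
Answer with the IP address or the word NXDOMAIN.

Op 1: tick 2 -> clock=2.
Op 2: tick 8 -> clock=10.
Op 3: tick 7 -> clock=17.
Op 4: tick 5 -> clock=22.
Op 5: tick 3 -> clock=25.
Op 6: tick 9 -> clock=34.
Op 7: tick 6 -> clock=40.
Op 8: tick 6 -> clock=46.
Op 9: insert a.com -> 10.0.0.3 (expiry=46+1=47). clock=46
Op 10: tick 2 -> clock=48. purged={a.com}
Op 11: tick 6 -> clock=54.
Op 12: tick 4 -> clock=58.
Op 13: tick 8 -> clock=66.
Op 14: tick 4 -> clock=70.
Op 15: tick 7 -> clock=77.
Op 16: tick 7 -> clock=84.
Op 17: insert c.com -> 10.0.0.2 (expiry=84+19=103). clock=84
Op 18: insert a.com -> 10.0.0.5 (expiry=84+2=86). clock=84
Op 19: tick 2 -> clock=86. purged={a.com}
Op 20: tick 7 -> clock=93.
Op 21: insert c.com -> 10.0.0.4 (expiry=93+2=95). clock=93
Op 22: insert e.com -> 10.0.0.5 (expiry=93+14=107). clock=93
Op 23: insert d.com -> 10.0.0.3 (expiry=93+9=102). clock=93
Op 24: insert b.com -> 10.0.0.1 (expiry=93+17=110). clock=93
Op 25: tick 9 -> clock=102. purged={c.com,d.com}
Op 26: insert d.com -> 10.0.0.1 (expiry=102+17=119). clock=102
Op 27: tick 2 -> clock=104.
Op 28: insert b.com -> 10.0.0.2 (expiry=104+4=108). clock=104
Op 29: tick 7 -> clock=111. purged={b.com,e.com}
lookup a.com: not in cache (expired or never inserted)

Answer: NXDOMAIN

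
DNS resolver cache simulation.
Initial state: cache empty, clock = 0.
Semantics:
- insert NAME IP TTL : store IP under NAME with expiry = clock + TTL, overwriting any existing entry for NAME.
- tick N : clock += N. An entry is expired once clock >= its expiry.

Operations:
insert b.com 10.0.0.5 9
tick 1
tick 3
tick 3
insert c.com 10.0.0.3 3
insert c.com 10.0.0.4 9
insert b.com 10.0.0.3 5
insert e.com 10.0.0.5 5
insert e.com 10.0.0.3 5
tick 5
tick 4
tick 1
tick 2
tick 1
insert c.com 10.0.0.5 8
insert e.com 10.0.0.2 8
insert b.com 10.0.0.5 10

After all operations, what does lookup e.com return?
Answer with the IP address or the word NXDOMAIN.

Answer: 10.0.0.2

Derivation:
Op 1: insert b.com -> 10.0.0.5 (expiry=0+9=9). clock=0
Op 2: tick 1 -> clock=1.
Op 3: tick 3 -> clock=4.
Op 4: tick 3 -> clock=7.
Op 5: insert c.com -> 10.0.0.3 (expiry=7+3=10). clock=7
Op 6: insert c.com -> 10.0.0.4 (expiry=7+9=16). clock=7
Op 7: insert b.com -> 10.0.0.3 (expiry=7+5=12). clock=7
Op 8: insert e.com -> 10.0.0.5 (expiry=7+5=12). clock=7
Op 9: insert e.com -> 10.0.0.3 (expiry=7+5=12). clock=7
Op 10: tick 5 -> clock=12. purged={b.com,e.com}
Op 11: tick 4 -> clock=16. purged={c.com}
Op 12: tick 1 -> clock=17.
Op 13: tick 2 -> clock=19.
Op 14: tick 1 -> clock=20.
Op 15: insert c.com -> 10.0.0.5 (expiry=20+8=28). clock=20
Op 16: insert e.com -> 10.0.0.2 (expiry=20+8=28). clock=20
Op 17: insert b.com -> 10.0.0.5 (expiry=20+10=30). clock=20
lookup e.com: present, ip=10.0.0.2 expiry=28 > clock=20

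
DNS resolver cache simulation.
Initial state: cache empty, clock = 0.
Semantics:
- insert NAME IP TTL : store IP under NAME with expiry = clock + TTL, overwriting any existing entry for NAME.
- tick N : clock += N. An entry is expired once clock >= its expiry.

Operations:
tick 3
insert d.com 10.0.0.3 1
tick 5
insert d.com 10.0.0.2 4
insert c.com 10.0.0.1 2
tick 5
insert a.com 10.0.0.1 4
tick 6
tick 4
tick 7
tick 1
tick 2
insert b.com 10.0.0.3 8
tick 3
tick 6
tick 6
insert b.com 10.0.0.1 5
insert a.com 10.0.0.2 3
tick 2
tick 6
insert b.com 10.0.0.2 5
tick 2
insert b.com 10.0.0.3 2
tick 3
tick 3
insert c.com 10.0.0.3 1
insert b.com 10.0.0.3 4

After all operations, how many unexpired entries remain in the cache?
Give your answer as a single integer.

Op 1: tick 3 -> clock=3.
Op 2: insert d.com -> 10.0.0.3 (expiry=3+1=4). clock=3
Op 3: tick 5 -> clock=8. purged={d.com}
Op 4: insert d.com -> 10.0.0.2 (expiry=8+4=12). clock=8
Op 5: insert c.com -> 10.0.0.1 (expiry=8+2=10). clock=8
Op 6: tick 5 -> clock=13. purged={c.com,d.com}
Op 7: insert a.com -> 10.0.0.1 (expiry=13+4=17). clock=13
Op 8: tick 6 -> clock=19. purged={a.com}
Op 9: tick 4 -> clock=23.
Op 10: tick 7 -> clock=30.
Op 11: tick 1 -> clock=31.
Op 12: tick 2 -> clock=33.
Op 13: insert b.com -> 10.0.0.3 (expiry=33+8=41). clock=33
Op 14: tick 3 -> clock=36.
Op 15: tick 6 -> clock=42. purged={b.com}
Op 16: tick 6 -> clock=48.
Op 17: insert b.com -> 10.0.0.1 (expiry=48+5=53). clock=48
Op 18: insert a.com -> 10.0.0.2 (expiry=48+3=51). clock=48
Op 19: tick 2 -> clock=50.
Op 20: tick 6 -> clock=56. purged={a.com,b.com}
Op 21: insert b.com -> 10.0.0.2 (expiry=56+5=61). clock=56
Op 22: tick 2 -> clock=58.
Op 23: insert b.com -> 10.0.0.3 (expiry=58+2=60). clock=58
Op 24: tick 3 -> clock=61. purged={b.com}
Op 25: tick 3 -> clock=64.
Op 26: insert c.com -> 10.0.0.3 (expiry=64+1=65). clock=64
Op 27: insert b.com -> 10.0.0.3 (expiry=64+4=68). clock=64
Final cache (unexpired): {b.com,c.com} -> size=2

Answer: 2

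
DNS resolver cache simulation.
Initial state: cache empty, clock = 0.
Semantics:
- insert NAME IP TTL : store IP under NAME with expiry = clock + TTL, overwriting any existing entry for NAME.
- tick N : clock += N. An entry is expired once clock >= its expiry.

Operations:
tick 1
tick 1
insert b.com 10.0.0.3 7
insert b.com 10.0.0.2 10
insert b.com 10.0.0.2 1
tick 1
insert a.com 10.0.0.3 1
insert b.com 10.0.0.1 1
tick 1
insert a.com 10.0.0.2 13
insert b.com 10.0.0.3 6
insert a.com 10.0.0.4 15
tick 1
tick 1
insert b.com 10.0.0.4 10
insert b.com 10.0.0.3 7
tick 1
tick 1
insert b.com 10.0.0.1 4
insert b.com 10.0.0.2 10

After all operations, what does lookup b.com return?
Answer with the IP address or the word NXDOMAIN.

Answer: 10.0.0.2

Derivation:
Op 1: tick 1 -> clock=1.
Op 2: tick 1 -> clock=2.
Op 3: insert b.com -> 10.0.0.3 (expiry=2+7=9). clock=2
Op 4: insert b.com -> 10.0.0.2 (expiry=2+10=12). clock=2
Op 5: insert b.com -> 10.0.0.2 (expiry=2+1=3). clock=2
Op 6: tick 1 -> clock=3. purged={b.com}
Op 7: insert a.com -> 10.0.0.3 (expiry=3+1=4). clock=3
Op 8: insert b.com -> 10.0.0.1 (expiry=3+1=4). clock=3
Op 9: tick 1 -> clock=4. purged={a.com,b.com}
Op 10: insert a.com -> 10.0.0.2 (expiry=4+13=17). clock=4
Op 11: insert b.com -> 10.0.0.3 (expiry=4+6=10). clock=4
Op 12: insert a.com -> 10.0.0.4 (expiry=4+15=19). clock=4
Op 13: tick 1 -> clock=5.
Op 14: tick 1 -> clock=6.
Op 15: insert b.com -> 10.0.0.4 (expiry=6+10=16). clock=6
Op 16: insert b.com -> 10.0.0.3 (expiry=6+7=13). clock=6
Op 17: tick 1 -> clock=7.
Op 18: tick 1 -> clock=8.
Op 19: insert b.com -> 10.0.0.1 (expiry=8+4=12). clock=8
Op 20: insert b.com -> 10.0.0.2 (expiry=8+10=18). clock=8
lookup b.com: present, ip=10.0.0.2 expiry=18 > clock=8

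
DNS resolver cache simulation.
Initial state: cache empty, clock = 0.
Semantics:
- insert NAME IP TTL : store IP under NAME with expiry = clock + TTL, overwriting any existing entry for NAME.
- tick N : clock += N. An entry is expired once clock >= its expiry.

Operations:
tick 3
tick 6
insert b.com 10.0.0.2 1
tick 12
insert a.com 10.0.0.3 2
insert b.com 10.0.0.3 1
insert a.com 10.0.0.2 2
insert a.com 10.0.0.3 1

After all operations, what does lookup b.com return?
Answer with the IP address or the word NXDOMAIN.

Answer: 10.0.0.3

Derivation:
Op 1: tick 3 -> clock=3.
Op 2: tick 6 -> clock=9.
Op 3: insert b.com -> 10.0.0.2 (expiry=9+1=10). clock=9
Op 4: tick 12 -> clock=21. purged={b.com}
Op 5: insert a.com -> 10.0.0.3 (expiry=21+2=23). clock=21
Op 6: insert b.com -> 10.0.0.3 (expiry=21+1=22). clock=21
Op 7: insert a.com -> 10.0.0.2 (expiry=21+2=23). clock=21
Op 8: insert a.com -> 10.0.0.3 (expiry=21+1=22). clock=21
lookup b.com: present, ip=10.0.0.3 expiry=22 > clock=21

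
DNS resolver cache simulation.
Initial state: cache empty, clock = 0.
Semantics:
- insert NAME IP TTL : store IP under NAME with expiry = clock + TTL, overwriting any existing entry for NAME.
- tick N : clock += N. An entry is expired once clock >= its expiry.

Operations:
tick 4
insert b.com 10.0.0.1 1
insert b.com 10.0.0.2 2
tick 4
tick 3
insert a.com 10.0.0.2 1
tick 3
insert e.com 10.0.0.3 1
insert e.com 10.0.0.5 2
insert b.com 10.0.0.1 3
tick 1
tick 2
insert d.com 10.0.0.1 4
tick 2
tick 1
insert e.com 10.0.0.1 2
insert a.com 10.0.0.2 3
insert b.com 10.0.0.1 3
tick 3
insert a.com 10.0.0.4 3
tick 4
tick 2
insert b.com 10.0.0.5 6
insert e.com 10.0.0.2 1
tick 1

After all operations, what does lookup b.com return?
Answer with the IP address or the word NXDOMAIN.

Op 1: tick 4 -> clock=4.
Op 2: insert b.com -> 10.0.0.1 (expiry=4+1=5). clock=4
Op 3: insert b.com -> 10.0.0.2 (expiry=4+2=6). clock=4
Op 4: tick 4 -> clock=8. purged={b.com}
Op 5: tick 3 -> clock=11.
Op 6: insert a.com -> 10.0.0.2 (expiry=11+1=12). clock=11
Op 7: tick 3 -> clock=14. purged={a.com}
Op 8: insert e.com -> 10.0.0.3 (expiry=14+1=15). clock=14
Op 9: insert e.com -> 10.0.0.5 (expiry=14+2=16). clock=14
Op 10: insert b.com -> 10.0.0.1 (expiry=14+3=17). clock=14
Op 11: tick 1 -> clock=15.
Op 12: tick 2 -> clock=17. purged={b.com,e.com}
Op 13: insert d.com -> 10.0.0.1 (expiry=17+4=21). clock=17
Op 14: tick 2 -> clock=19.
Op 15: tick 1 -> clock=20.
Op 16: insert e.com -> 10.0.0.1 (expiry=20+2=22). clock=20
Op 17: insert a.com -> 10.0.0.2 (expiry=20+3=23). clock=20
Op 18: insert b.com -> 10.0.0.1 (expiry=20+3=23). clock=20
Op 19: tick 3 -> clock=23. purged={a.com,b.com,d.com,e.com}
Op 20: insert a.com -> 10.0.0.4 (expiry=23+3=26). clock=23
Op 21: tick 4 -> clock=27. purged={a.com}
Op 22: tick 2 -> clock=29.
Op 23: insert b.com -> 10.0.0.5 (expiry=29+6=35). clock=29
Op 24: insert e.com -> 10.0.0.2 (expiry=29+1=30). clock=29
Op 25: tick 1 -> clock=30. purged={e.com}
lookup b.com: present, ip=10.0.0.5 expiry=35 > clock=30

Answer: 10.0.0.5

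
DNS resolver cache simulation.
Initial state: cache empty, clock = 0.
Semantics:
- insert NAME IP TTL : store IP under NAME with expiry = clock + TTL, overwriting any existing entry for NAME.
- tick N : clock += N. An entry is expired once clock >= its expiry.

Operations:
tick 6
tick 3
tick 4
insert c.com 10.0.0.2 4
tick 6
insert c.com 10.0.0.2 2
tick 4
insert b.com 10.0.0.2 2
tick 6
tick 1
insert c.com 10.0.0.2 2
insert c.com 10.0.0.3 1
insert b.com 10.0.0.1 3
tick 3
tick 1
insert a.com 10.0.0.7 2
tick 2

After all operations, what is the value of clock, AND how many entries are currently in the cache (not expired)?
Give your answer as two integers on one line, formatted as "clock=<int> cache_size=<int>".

Answer: clock=36 cache_size=0

Derivation:
Op 1: tick 6 -> clock=6.
Op 2: tick 3 -> clock=9.
Op 3: tick 4 -> clock=13.
Op 4: insert c.com -> 10.0.0.2 (expiry=13+4=17). clock=13
Op 5: tick 6 -> clock=19. purged={c.com}
Op 6: insert c.com -> 10.0.0.2 (expiry=19+2=21). clock=19
Op 7: tick 4 -> clock=23. purged={c.com}
Op 8: insert b.com -> 10.0.0.2 (expiry=23+2=25). clock=23
Op 9: tick 6 -> clock=29. purged={b.com}
Op 10: tick 1 -> clock=30.
Op 11: insert c.com -> 10.0.0.2 (expiry=30+2=32). clock=30
Op 12: insert c.com -> 10.0.0.3 (expiry=30+1=31). clock=30
Op 13: insert b.com -> 10.0.0.1 (expiry=30+3=33). clock=30
Op 14: tick 3 -> clock=33. purged={b.com,c.com}
Op 15: tick 1 -> clock=34.
Op 16: insert a.com -> 10.0.0.7 (expiry=34+2=36). clock=34
Op 17: tick 2 -> clock=36. purged={a.com}
Final clock = 36
Final cache (unexpired): {} -> size=0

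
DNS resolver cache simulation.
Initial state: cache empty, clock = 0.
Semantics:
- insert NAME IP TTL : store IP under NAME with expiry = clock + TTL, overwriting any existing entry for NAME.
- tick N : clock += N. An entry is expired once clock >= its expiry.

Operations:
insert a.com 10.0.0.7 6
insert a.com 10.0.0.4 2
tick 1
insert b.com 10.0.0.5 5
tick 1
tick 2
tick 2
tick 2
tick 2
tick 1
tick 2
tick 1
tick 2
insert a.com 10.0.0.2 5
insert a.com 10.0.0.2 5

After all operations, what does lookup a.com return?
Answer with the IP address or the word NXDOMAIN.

Op 1: insert a.com -> 10.0.0.7 (expiry=0+6=6). clock=0
Op 2: insert a.com -> 10.0.0.4 (expiry=0+2=2). clock=0
Op 3: tick 1 -> clock=1.
Op 4: insert b.com -> 10.0.0.5 (expiry=1+5=6). clock=1
Op 5: tick 1 -> clock=2. purged={a.com}
Op 6: tick 2 -> clock=4.
Op 7: tick 2 -> clock=6. purged={b.com}
Op 8: tick 2 -> clock=8.
Op 9: tick 2 -> clock=10.
Op 10: tick 1 -> clock=11.
Op 11: tick 2 -> clock=13.
Op 12: tick 1 -> clock=14.
Op 13: tick 2 -> clock=16.
Op 14: insert a.com -> 10.0.0.2 (expiry=16+5=21). clock=16
Op 15: insert a.com -> 10.0.0.2 (expiry=16+5=21). clock=16
lookup a.com: present, ip=10.0.0.2 expiry=21 > clock=16

Answer: 10.0.0.2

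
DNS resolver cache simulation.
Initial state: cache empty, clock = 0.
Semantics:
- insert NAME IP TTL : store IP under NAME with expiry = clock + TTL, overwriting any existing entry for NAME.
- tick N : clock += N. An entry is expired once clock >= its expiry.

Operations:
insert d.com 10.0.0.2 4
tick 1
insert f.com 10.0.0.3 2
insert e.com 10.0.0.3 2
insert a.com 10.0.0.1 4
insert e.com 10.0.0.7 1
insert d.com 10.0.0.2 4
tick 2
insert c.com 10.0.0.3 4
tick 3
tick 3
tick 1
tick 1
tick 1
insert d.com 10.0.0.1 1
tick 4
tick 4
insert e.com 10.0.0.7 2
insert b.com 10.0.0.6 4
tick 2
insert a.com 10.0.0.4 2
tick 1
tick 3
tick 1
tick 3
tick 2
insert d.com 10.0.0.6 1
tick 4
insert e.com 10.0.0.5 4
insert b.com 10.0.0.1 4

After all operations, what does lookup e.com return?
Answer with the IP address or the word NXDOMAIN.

Op 1: insert d.com -> 10.0.0.2 (expiry=0+4=4). clock=0
Op 2: tick 1 -> clock=1.
Op 3: insert f.com -> 10.0.0.3 (expiry=1+2=3). clock=1
Op 4: insert e.com -> 10.0.0.3 (expiry=1+2=3). clock=1
Op 5: insert a.com -> 10.0.0.1 (expiry=1+4=5). clock=1
Op 6: insert e.com -> 10.0.0.7 (expiry=1+1=2). clock=1
Op 7: insert d.com -> 10.0.0.2 (expiry=1+4=5). clock=1
Op 8: tick 2 -> clock=3. purged={e.com,f.com}
Op 9: insert c.com -> 10.0.0.3 (expiry=3+4=7). clock=3
Op 10: tick 3 -> clock=6. purged={a.com,d.com}
Op 11: tick 3 -> clock=9. purged={c.com}
Op 12: tick 1 -> clock=10.
Op 13: tick 1 -> clock=11.
Op 14: tick 1 -> clock=12.
Op 15: insert d.com -> 10.0.0.1 (expiry=12+1=13). clock=12
Op 16: tick 4 -> clock=16. purged={d.com}
Op 17: tick 4 -> clock=20.
Op 18: insert e.com -> 10.0.0.7 (expiry=20+2=22). clock=20
Op 19: insert b.com -> 10.0.0.6 (expiry=20+4=24). clock=20
Op 20: tick 2 -> clock=22. purged={e.com}
Op 21: insert a.com -> 10.0.0.4 (expiry=22+2=24). clock=22
Op 22: tick 1 -> clock=23.
Op 23: tick 3 -> clock=26. purged={a.com,b.com}
Op 24: tick 1 -> clock=27.
Op 25: tick 3 -> clock=30.
Op 26: tick 2 -> clock=32.
Op 27: insert d.com -> 10.0.0.6 (expiry=32+1=33). clock=32
Op 28: tick 4 -> clock=36. purged={d.com}
Op 29: insert e.com -> 10.0.0.5 (expiry=36+4=40). clock=36
Op 30: insert b.com -> 10.0.0.1 (expiry=36+4=40). clock=36
lookup e.com: present, ip=10.0.0.5 expiry=40 > clock=36

Answer: 10.0.0.5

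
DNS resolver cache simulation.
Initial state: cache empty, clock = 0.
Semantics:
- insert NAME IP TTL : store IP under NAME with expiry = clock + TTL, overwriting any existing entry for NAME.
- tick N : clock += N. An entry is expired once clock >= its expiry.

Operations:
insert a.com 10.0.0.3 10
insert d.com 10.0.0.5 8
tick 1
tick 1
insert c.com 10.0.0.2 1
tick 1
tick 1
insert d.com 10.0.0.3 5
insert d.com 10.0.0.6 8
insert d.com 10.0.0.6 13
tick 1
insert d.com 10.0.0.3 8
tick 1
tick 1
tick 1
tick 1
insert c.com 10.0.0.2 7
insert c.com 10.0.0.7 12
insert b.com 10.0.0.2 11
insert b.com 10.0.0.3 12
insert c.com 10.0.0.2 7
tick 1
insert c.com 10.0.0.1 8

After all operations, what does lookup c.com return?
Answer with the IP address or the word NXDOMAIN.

Answer: 10.0.0.1

Derivation:
Op 1: insert a.com -> 10.0.0.3 (expiry=0+10=10). clock=0
Op 2: insert d.com -> 10.0.0.5 (expiry=0+8=8). clock=0
Op 3: tick 1 -> clock=1.
Op 4: tick 1 -> clock=2.
Op 5: insert c.com -> 10.0.0.2 (expiry=2+1=3). clock=2
Op 6: tick 1 -> clock=3. purged={c.com}
Op 7: tick 1 -> clock=4.
Op 8: insert d.com -> 10.0.0.3 (expiry=4+5=9). clock=4
Op 9: insert d.com -> 10.0.0.6 (expiry=4+8=12). clock=4
Op 10: insert d.com -> 10.0.0.6 (expiry=4+13=17). clock=4
Op 11: tick 1 -> clock=5.
Op 12: insert d.com -> 10.0.0.3 (expiry=5+8=13). clock=5
Op 13: tick 1 -> clock=6.
Op 14: tick 1 -> clock=7.
Op 15: tick 1 -> clock=8.
Op 16: tick 1 -> clock=9.
Op 17: insert c.com -> 10.0.0.2 (expiry=9+7=16). clock=9
Op 18: insert c.com -> 10.0.0.7 (expiry=9+12=21). clock=9
Op 19: insert b.com -> 10.0.0.2 (expiry=9+11=20). clock=9
Op 20: insert b.com -> 10.0.0.3 (expiry=9+12=21). clock=9
Op 21: insert c.com -> 10.0.0.2 (expiry=9+7=16). clock=9
Op 22: tick 1 -> clock=10. purged={a.com}
Op 23: insert c.com -> 10.0.0.1 (expiry=10+8=18). clock=10
lookup c.com: present, ip=10.0.0.1 expiry=18 > clock=10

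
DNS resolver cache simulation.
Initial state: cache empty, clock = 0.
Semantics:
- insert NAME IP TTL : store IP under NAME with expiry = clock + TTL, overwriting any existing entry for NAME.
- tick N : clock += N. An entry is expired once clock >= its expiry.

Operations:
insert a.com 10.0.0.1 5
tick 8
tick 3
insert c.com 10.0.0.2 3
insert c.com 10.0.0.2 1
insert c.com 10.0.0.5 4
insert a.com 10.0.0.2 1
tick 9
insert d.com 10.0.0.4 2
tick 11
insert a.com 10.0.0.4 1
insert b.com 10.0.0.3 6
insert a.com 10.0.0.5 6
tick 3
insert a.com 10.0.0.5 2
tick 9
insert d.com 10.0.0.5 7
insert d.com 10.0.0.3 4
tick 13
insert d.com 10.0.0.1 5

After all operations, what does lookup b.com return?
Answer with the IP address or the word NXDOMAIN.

Answer: NXDOMAIN

Derivation:
Op 1: insert a.com -> 10.0.0.1 (expiry=0+5=5). clock=0
Op 2: tick 8 -> clock=8. purged={a.com}
Op 3: tick 3 -> clock=11.
Op 4: insert c.com -> 10.0.0.2 (expiry=11+3=14). clock=11
Op 5: insert c.com -> 10.0.0.2 (expiry=11+1=12). clock=11
Op 6: insert c.com -> 10.0.0.5 (expiry=11+4=15). clock=11
Op 7: insert a.com -> 10.0.0.2 (expiry=11+1=12). clock=11
Op 8: tick 9 -> clock=20. purged={a.com,c.com}
Op 9: insert d.com -> 10.0.0.4 (expiry=20+2=22). clock=20
Op 10: tick 11 -> clock=31. purged={d.com}
Op 11: insert a.com -> 10.0.0.4 (expiry=31+1=32). clock=31
Op 12: insert b.com -> 10.0.0.3 (expiry=31+6=37). clock=31
Op 13: insert a.com -> 10.0.0.5 (expiry=31+6=37). clock=31
Op 14: tick 3 -> clock=34.
Op 15: insert a.com -> 10.0.0.5 (expiry=34+2=36). clock=34
Op 16: tick 9 -> clock=43. purged={a.com,b.com}
Op 17: insert d.com -> 10.0.0.5 (expiry=43+7=50). clock=43
Op 18: insert d.com -> 10.0.0.3 (expiry=43+4=47). clock=43
Op 19: tick 13 -> clock=56. purged={d.com}
Op 20: insert d.com -> 10.0.0.1 (expiry=56+5=61). clock=56
lookup b.com: not in cache (expired or never inserted)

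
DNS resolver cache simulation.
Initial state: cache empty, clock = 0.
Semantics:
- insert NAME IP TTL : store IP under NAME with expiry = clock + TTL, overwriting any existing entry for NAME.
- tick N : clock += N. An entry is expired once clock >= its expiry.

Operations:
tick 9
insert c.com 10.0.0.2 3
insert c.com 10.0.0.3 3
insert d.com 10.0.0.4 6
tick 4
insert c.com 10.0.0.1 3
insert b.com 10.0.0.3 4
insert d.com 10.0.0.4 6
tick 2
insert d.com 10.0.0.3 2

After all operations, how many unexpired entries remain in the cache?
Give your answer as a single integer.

Op 1: tick 9 -> clock=9.
Op 2: insert c.com -> 10.0.0.2 (expiry=9+3=12). clock=9
Op 3: insert c.com -> 10.0.0.3 (expiry=9+3=12). clock=9
Op 4: insert d.com -> 10.0.0.4 (expiry=9+6=15). clock=9
Op 5: tick 4 -> clock=13. purged={c.com}
Op 6: insert c.com -> 10.0.0.1 (expiry=13+3=16). clock=13
Op 7: insert b.com -> 10.0.0.3 (expiry=13+4=17). clock=13
Op 8: insert d.com -> 10.0.0.4 (expiry=13+6=19). clock=13
Op 9: tick 2 -> clock=15.
Op 10: insert d.com -> 10.0.0.3 (expiry=15+2=17). clock=15
Final cache (unexpired): {b.com,c.com,d.com} -> size=3

Answer: 3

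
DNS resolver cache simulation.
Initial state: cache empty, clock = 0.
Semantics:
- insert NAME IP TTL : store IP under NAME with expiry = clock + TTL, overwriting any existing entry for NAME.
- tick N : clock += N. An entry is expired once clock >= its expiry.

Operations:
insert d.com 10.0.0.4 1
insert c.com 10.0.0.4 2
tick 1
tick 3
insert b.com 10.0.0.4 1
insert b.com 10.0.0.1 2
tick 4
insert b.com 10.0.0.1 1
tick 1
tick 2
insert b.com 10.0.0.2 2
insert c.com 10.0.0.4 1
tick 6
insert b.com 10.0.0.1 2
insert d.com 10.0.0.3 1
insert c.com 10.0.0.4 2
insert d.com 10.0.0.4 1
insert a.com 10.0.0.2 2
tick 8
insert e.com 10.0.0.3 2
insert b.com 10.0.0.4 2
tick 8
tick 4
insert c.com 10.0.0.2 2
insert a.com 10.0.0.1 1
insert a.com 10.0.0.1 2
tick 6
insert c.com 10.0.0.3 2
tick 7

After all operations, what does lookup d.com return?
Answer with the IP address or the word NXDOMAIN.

Op 1: insert d.com -> 10.0.0.4 (expiry=0+1=1). clock=0
Op 2: insert c.com -> 10.0.0.4 (expiry=0+2=2). clock=0
Op 3: tick 1 -> clock=1. purged={d.com}
Op 4: tick 3 -> clock=4. purged={c.com}
Op 5: insert b.com -> 10.0.0.4 (expiry=4+1=5). clock=4
Op 6: insert b.com -> 10.0.0.1 (expiry=4+2=6). clock=4
Op 7: tick 4 -> clock=8. purged={b.com}
Op 8: insert b.com -> 10.0.0.1 (expiry=8+1=9). clock=8
Op 9: tick 1 -> clock=9. purged={b.com}
Op 10: tick 2 -> clock=11.
Op 11: insert b.com -> 10.0.0.2 (expiry=11+2=13). clock=11
Op 12: insert c.com -> 10.0.0.4 (expiry=11+1=12). clock=11
Op 13: tick 6 -> clock=17. purged={b.com,c.com}
Op 14: insert b.com -> 10.0.0.1 (expiry=17+2=19). clock=17
Op 15: insert d.com -> 10.0.0.3 (expiry=17+1=18). clock=17
Op 16: insert c.com -> 10.0.0.4 (expiry=17+2=19). clock=17
Op 17: insert d.com -> 10.0.0.4 (expiry=17+1=18). clock=17
Op 18: insert a.com -> 10.0.0.2 (expiry=17+2=19). clock=17
Op 19: tick 8 -> clock=25. purged={a.com,b.com,c.com,d.com}
Op 20: insert e.com -> 10.0.0.3 (expiry=25+2=27). clock=25
Op 21: insert b.com -> 10.0.0.4 (expiry=25+2=27). clock=25
Op 22: tick 8 -> clock=33. purged={b.com,e.com}
Op 23: tick 4 -> clock=37.
Op 24: insert c.com -> 10.0.0.2 (expiry=37+2=39). clock=37
Op 25: insert a.com -> 10.0.0.1 (expiry=37+1=38). clock=37
Op 26: insert a.com -> 10.0.0.1 (expiry=37+2=39). clock=37
Op 27: tick 6 -> clock=43. purged={a.com,c.com}
Op 28: insert c.com -> 10.0.0.3 (expiry=43+2=45). clock=43
Op 29: tick 7 -> clock=50. purged={c.com}
lookup d.com: not in cache (expired or never inserted)

Answer: NXDOMAIN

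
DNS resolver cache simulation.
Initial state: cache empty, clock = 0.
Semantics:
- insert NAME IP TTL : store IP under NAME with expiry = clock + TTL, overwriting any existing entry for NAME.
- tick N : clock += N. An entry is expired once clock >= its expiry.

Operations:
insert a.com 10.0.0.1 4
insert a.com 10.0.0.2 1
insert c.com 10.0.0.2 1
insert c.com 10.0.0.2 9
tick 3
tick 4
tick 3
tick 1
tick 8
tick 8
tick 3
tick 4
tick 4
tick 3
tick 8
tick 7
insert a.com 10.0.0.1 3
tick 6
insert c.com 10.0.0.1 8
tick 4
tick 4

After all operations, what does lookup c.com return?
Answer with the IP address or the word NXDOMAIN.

Answer: NXDOMAIN

Derivation:
Op 1: insert a.com -> 10.0.0.1 (expiry=0+4=4). clock=0
Op 2: insert a.com -> 10.0.0.2 (expiry=0+1=1). clock=0
Op 3: insert c.com -> 10.0.0.2 (expiry=0+1=1). clock=0
Op 4: insert c.com -> 10.0.0.2 (expiry=0+9=9). clock=0
Op 5: tick 3 -> clock=3. purged={a.com}
Op 6: tick 4 -> clock=7.
Op 7: tick 3 -> clock=10. purged={c.com}
Op 8: tick 1 -> clock=11.
Op 9: tick 8 -> clock=19.
Op 10: tick 8 -> clock=27.
Op 11: tick 3 -> clock=30.
Op 12: tick 4 -> clock=34.
Op 13: tick 4 -> clock=38.
Op 14: tick 3 -> clock=41.
Op 15: tick 8 -> clock=49.
Op 16: tick 7 -> clock=56.
Op 17: insert a.com -> 10.0.0.1 (expiry=56+3=59). clock=56
Op 18: tick 6 -> clock=62. purged={a.com}
Op 19: insert c.com -> 10.0.0.1 (expiry=62+8=70). clock=62
Op 20: tick 4 -> clock=66.
Op 21: tick 4 -> clock=70. purged={c.com}
lookup c.com: not in cache (expired or never inserted)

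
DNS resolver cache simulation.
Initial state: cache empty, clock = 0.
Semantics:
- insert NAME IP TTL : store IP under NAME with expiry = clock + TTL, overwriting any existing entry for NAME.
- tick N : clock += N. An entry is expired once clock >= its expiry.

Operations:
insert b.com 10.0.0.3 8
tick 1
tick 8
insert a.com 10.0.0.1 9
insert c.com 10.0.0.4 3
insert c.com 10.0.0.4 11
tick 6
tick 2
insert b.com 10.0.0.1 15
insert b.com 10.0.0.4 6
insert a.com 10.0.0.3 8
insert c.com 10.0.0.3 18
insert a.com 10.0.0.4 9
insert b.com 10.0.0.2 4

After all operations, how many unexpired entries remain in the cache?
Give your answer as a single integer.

Op 1: insert b.com -> 10.0.0.3 (expiry=0+8=8). clock=0
Op 2: tick 1 -> clock=1.
Op 3: tick 8 -> clock=9. purged={b.com}
Op 4: insert a.com -> 10.0.0.1 (expiry=9+9=18). clock=9
Op 5: insert c.com -> 10.0.0.4 (expiry=9+3=12). clock=9
Op 6: insert c.com -> 10.0.0.4 (expiry=9+11=20). clock=9
Op 7: tick 6 -> clock=15.
Op 8: tick 2 -> clock=17.
Op 9: insert b.com -> 10.0.0.1 (expiry=17+15=32). clock=17
Op 10: insert b.com -> 10.0.0.4 (expiry=17+6=23). clock=17
Op 11: insert a.com -> 10.0.0.3 (expiry=17+8=25). clock=17
Op 12: insert c.com -> 10.0.0.3 (expiry=17+18=35). clock=17
Op 13: insert a.com -> 10.0.0.4 (expiry=17+9=26). clock=17
Op 14: insert b.com -> 10.0.0.2 (expiry=17+4=21). clock=17
Final cache (unexpired): {a.com,b.com,c.com} -> size=3

Answer: 3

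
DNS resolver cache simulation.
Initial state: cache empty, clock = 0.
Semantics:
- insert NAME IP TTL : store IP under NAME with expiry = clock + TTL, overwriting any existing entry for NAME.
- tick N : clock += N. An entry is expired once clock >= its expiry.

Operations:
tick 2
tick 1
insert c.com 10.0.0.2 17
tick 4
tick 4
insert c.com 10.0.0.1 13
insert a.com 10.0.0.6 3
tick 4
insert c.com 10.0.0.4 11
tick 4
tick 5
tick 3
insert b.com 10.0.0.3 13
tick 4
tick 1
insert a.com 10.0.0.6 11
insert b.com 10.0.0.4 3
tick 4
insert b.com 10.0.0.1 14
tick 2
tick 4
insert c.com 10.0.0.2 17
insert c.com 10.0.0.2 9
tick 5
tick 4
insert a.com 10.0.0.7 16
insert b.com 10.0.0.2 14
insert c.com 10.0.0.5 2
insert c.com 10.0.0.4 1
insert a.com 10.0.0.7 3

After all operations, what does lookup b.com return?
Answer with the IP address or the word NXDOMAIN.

Answer: 10.0.0.2

Derivation:
Op 1: tick 2 -> clock=2.
Op 2: tick 1 -> clock=3.
Op 3: insert c.com -> 10.0.0.2 (expiry=3+17=20). clock=3
Op 4: tick 4 -> clock=7.
Op 5: tick 4 -> clock=11.
Op 6: insert c.com -> 10.0.0.1 (expiry=11+13=24). clock=11
Op 7: insert a.com -> 10.0.0.6 (expiry=11+3=14). clock=11
Op 8: tick 4 -> clock=15. purged={a.com}
Op 9: insert c.com -> 10.0.0.4 (expiry=15+11=26). clock=15
Op 10: tick 4 -> clock=19.
Op 11: tick 5 -> clock=24.
Op 12: tick 3 -> clock=27. purged={c.com}
Op 13: insert b.com -> 10.0.0.3 (expiry=27+13=40). clock=27
Op 14: tick 4 -> clock=31.
Op 15: tick 1 -> clock=32.
Op 16: insert a.com -> 10.0.0.6 (expiry=32+11=43). clock=32
Op 17: insert b.com -> 10.0.0.4 (expiry=32+3=35). clock=32
Op 18: tick 4 -> clock=36. purged={b.com}
Op 19: insert b.com -> 10.0.0.1 (expiry=36+14=50). clock=36
Op 20: tick 2 -> clock=38.
Op 21: tick 4 -> clock=42.
Op 22: insert c.com -> 10.0.0.2 (expiry=42+17=59). clock=42
Op 23: insert c.com -> 10.0.0.2 (expiry=42+9=51). clock=42
Op 24: tick 5 -> clock=47. purged={a.com}
Op 25: tick 4 -> clock=51. purged={b.com,c.com}
Op 26: insert a.com -> 10.0.0.7 (expiry=51+16=67). clock=51
Op 27: insert b.com -> 10.0.0.2 (expiry=51+14=65). clock=51
Op 28: insert c.com -> 10.0.0.5 (expiry=51+2=53). clock=51
Op 29: insert c.com -> 10.0.0.4 (expiry=51+1=52). clock=51
Op 30: insert a.com -> 10.0.0.7 (expiry=51+3=54). clock=51
lookup b.com: present, ip=10.0.0.2 expiry=65 > clock=51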